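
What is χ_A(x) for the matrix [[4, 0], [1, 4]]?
χ_A(x) = (x - 4)^2

xI - A = [[x - 4, 0], [-1, x - 4]].

Expanding det(xI - A) along the first row:
det(xI - A) = + (x - 4)·det([[x - 4]]) - (0)·det([[-1]]).

Evaluating gives χ_A(x) = x^2 - 8x + 16 = (x - 4)^2.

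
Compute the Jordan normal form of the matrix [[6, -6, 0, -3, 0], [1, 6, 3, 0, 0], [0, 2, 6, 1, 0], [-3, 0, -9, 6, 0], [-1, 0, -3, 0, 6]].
The characteristic polynomial is det(xI - A) = (x - 6)^5, so the eigenvalues are 6 (algebraic multiplicity 5).

For λ = 6: rank(A - 6I) = 2, rank((A - 6I)^2) = 1, rank((A - 6I)^3) = 0. The eigenspace has dimension 5 - 2 = 3, so there are 3 Jordan blocks; the rank sequence gives block sizes [3, 1, 1].

Assembling the blocks gives the Jordan form J above.

J = [[6, 1, 0, 0, 0], [0, 6, 1, 0, 0], [0, 0, 6, 0, 0], [0, 0, 0, 6, 0], [0, 0, 0, 0, 6]]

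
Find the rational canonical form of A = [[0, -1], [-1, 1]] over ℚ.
R = [[0, 1], [1, 1]]

The invariant factors of A (the non-unit diagonal entries of the Smith normal form of xI - A over ℚ[x]) are x^2 - x - 1, each dividing the next. The characteristic polynomial is their product, x^2 - x - 1.

The rational canonical form is the block-diagonal matrix of companion matrices C(f_i):
R = [[0, 1], [1, 1]].

Note the characteristic polynomial does not split into linear factors over ℚ, so A has no Jordan form over ℚ; the rational canonical form exists over any field.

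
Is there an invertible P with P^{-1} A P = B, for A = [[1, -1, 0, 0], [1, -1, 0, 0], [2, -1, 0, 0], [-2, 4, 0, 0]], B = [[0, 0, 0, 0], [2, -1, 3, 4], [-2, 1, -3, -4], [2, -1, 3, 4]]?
No.

Both have characteristic polynomial x^4, but the minimal polynomial of A is x^3 while the minimal polynomial of B is x^2. The minimal polynomial is a similarity invariant, so A and B are not similar.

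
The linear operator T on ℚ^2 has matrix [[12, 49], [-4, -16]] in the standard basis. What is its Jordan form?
J = [[-2, 1], [0, -2]]

The characteristic polynomial is det(xI - A) = (x + 2)^2, so the eigenvalues are -2 (algebraic multiplicity 2).

For λ = -2: rank(A + 2I) = 1, rank((A + 2I)^2) = 0. The eigenspace has dimension 2 - 1 = 1, so there is 1 Jordan block; the rank sequence gives block sizes [2].

Assembling the blocks gives the Jordan form J above.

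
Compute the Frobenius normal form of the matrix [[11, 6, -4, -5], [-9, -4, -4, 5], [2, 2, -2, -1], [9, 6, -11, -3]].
R = [[0, 0, 0, -10], [1, 0, 0, 7], [0, 1, 0, -1], [0, 0, 1, 2]]

The invariant factors of A (the non-unit diagonal entries of the Smith normal form of xI - A over ℚ[x]) are (x - 2)(x^3 + x - 5), each dividing the next. The characteristic polynomial is their product, (x - 2)(x^3 + x - 5).

The rational canonical form is the block-diagonal matrix of companion matrices C(f_i):
R = [[0, 0, 0, -10], [1, 0, 0, 7], [0, 1, 0, -1], [0, 0, 1, 2]].

Note the characteristic polynomial does not split into linear factors over ℚ, so A has no Jordan form over ℚ; the rational canonical form exists over any field.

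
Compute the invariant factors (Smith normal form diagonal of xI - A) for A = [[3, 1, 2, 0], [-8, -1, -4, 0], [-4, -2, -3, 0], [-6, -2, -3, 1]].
The Jordan structure of A has elementary divisors (x + 1)^2, (x - 1)^2. Arranging the block sizes at each eigenvalue in decreasing order and taking row products gives the invariant factors.

Invariant factors (smallest first, each dividing the next): (x - 1)^2(x + 1)^2.

Check: the last factor (x - 1)^2(x + 1)^2 is the minimal polynomial, and the product (x - 1)^2(x + 1)^2 is the characteristic polynomial.

(x - 1)^2(x + 1)^2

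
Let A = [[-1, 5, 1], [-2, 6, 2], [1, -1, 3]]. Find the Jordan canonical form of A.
The characteristic polynomial is det(xI - A) = (x - 4)(x - 2)^2, so the eigenvalues are 2 (algebraic multiplicity 2), 4 (algebraic multiplicity 1).

For λ = 2: rank(A - 2I) = 2, rank((A - 2I)^2) = 1. The eigenspace has dimension 3 - 2 = 1, so there is 1 Jordan block; the rank sequence gives block sizes [2].

For λ = 4: algebraic multiplicity 1 gives one 1×1 block.

Assembling the blocks gives the Jordan form J above.

J = [[2, 1, 0], [0, 2, 0], [0, 0, 4]]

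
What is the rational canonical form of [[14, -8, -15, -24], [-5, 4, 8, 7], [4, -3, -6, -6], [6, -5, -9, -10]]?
R = [[0, 0, 0, -4], [1, 0, 0, -4], [0, 1, 0, 3], [0, 0, 1, 2]]

The invariant factors of A (the non-unit diagonal entries of the Smith normal form of xI - A over ℚ[x]) are (x - 2)^2(x + 1)^2, each dividing the next. The characteristic polynomial is their product, (x - 2)^2(x + 1)^2.

The rational canonical form is the block-diagonal matrix of companion matrices C(f_i):
R = [[0, 0, 0, -4], [1, 0, 0, -4], [0, 1, 0, 3], [0, 0, 1, 2]].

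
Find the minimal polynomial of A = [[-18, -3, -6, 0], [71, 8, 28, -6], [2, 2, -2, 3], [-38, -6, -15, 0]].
The characteristic polynomial factors as (x + 3)^4. The minimal polynomial is ∏(x - λ)^{k_λ} where k_λ is the size of the largest Jordan block at λ.

For λ = -3: rank(A + 3I) = 2, and the largest Jordan block has size 2 (the smallest k with rank((A + 3I)^k) = rank((A + 3I)^(k+1))).

So m_A(x) = (x + 3)^2.

m_A(x) = (x + 3)^2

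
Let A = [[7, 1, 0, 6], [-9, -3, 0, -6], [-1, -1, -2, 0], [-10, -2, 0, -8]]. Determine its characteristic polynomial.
xI - A = [[x - 7, -1, 0, -6], [9, x + 3, 0, 6], [1, 1, x + 2, 0], [10, 2, 0, x + 8]].

Expanding det(xI - A) along the first row:
det(xI - A) = + (x - 7)·det([[x + 3, 0, 6], [1, x + 2, 0], [2, 0, x + 8]]) - (-1)·det([[9, 0, 6], [1, x + 2, 0], [10, 0, x + 8]]) + (0)·det([[9, x + 3, 6], [1, 1, 0], [10, 2, x + 8]]) - (-6)·det([[9, x + 3, 0], [1, 1, x + 2], [10, 2, 0]]).

Evaluating gives χ_A(x) = x^4 + 6x^3 + 12x^2 + 8x = x(x + 2)^3.

χ_A(x) = x(x + 2)^3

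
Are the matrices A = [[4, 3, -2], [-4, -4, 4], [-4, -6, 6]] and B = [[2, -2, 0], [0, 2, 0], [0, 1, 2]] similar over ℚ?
Two matrices over a field are similar if and only if they have the same invariant factors.

Both A and B have characteristic polynomial (x - 2)^3 and minimal polynomial (x - 2)^2. Computing further, both have invariant factors x - 2, (x - 2)^2. Hence A and B are similar.

Yes.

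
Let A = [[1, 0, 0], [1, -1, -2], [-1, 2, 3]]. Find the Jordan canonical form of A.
J = [[1, 1, 0], [0, 1, 0], [0, 0, 1]]

The characteristic polynomial is det(xI - A) = (x - 1)^3, so the eigenvalues are 1 (algebraic multiplicity 3).

For λ = 1: rank(A - I) = 1, rank((A - I)^2) = 0. The eigenspace has dimension 3 - 1 = 2, so there are 2 Jordan blocks; the rank sequence gives block sizes [2, 1].

Assembling the blocks gives the Jordan form J above.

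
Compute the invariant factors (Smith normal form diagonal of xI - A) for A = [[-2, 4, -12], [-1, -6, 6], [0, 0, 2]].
The Jordan structure of A has elementary divisors (x + 4)^2, (x - 2). Arranging the block sizes at each eigenvalue in decreasing order and taking row products gives the invariant factors.

Invariant factors (smallest first, each dividing the next): (x - 2)(x + 4)^2.

Check: the last factor (x - 2)(x + 4)^2 is the minimal polynomial, and the product (x - 2)(x + 4)^2 is the characteristic polynomial.

(x - 2)(x + 4)^2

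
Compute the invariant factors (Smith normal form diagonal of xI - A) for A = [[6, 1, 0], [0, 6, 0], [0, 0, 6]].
The Jordan structure of A has elementary divisors (x - 6)^2, (x - 6). Arranging the block sizes at each eigenvalue in decreasing order and taking row products gives the invariant factors.

Invariant factors (smallest first, each dividing the next): x - 6, (x - 6)^2.

Check: the last factor (x - 6)^2 is the minimal polynomial, and the product (x - 6)^3 is the characteristic polynomial.

x - 6, (x - 6)^2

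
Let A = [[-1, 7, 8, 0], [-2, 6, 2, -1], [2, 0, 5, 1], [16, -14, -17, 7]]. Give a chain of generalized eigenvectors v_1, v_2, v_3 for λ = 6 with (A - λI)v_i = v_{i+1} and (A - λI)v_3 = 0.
We seek v_1 ∈ ker((A - 6I)^3) \ ker((A - 6I)^2), then set v_{i+1} = (A - 6I) v_i.

One such chain is v_1 = [[0, 0, 0, 1]]^T, v_2 = [[0, -1, 1, 1]]^T, v_3 = [[1, 1, 0, -2]]^T. Check: (A - 6I) v_3 = [[0, 0, 0, 0]]^T = 0.

v_1 = [[0, 0, 0, 1]]^T, v_2 = [[0, -1, 1, 1]]^T, v_3 = [[1, 1, 0, -2]]^T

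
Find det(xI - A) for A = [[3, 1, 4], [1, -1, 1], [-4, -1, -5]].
χ_A(x) = (x + 1)^3

xI - A = [[x - 3, -1, -4], [-1, x + 1, -1], [4, 1, x + 5]].

Expanding det(xI - A) along the first row:
det(xI - A) = + (x - 3)·det([[x + 1, -1], [1, x + 5]]) - (-1)·det([[-1, -1], [4, x + 5]]) + (-4)·det([[-1, x + 1], [4, 1]]).

Evaluating gives χ_A(x) = x^3 + 3x^2 + 3x + 1 = (x + 1)^3.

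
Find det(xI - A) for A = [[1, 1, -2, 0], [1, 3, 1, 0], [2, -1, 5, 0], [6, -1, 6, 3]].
χ_A(x) = (x - 3)^4

xI - A = [[x - 1, -1, 2, 0], [-1, x - 3, -1, 0], [-2, 1, x - 5, 0], [-6, 1, -6, x - 3]].

Expanding det(xI - A) along the first row:
det(xI - A) = + (x - 1)·det([[x - 3, -1, 0], [1, x - 5, 0], [1, -6, x - 3]]) - (-1)·det([[-1, -1, 0], [-2, x - 5, 0], [-6, -6, x - 3]]) + (2)·det([[-1, x - 3, 0], [-2, 1, 0], [-6, 1, x - 3]]) - (0)·det([[-1, x - 3, -1], [-2, 1, x - 5], [-6, 1, -6]]).

Evaluating gives χ_A(x) = x^4 - 12x^3 + 54x^2 - 108x + 81 = (x - 3)^4.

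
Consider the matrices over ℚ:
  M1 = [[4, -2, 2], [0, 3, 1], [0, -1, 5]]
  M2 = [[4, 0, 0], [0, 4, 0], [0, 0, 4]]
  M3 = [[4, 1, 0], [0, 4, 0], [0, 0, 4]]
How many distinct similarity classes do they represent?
Characteristic polynomials: χ_{M1} = (x - 4)^3, χ_{M2} = (x - 4)^3, χ_{M3} = (x - 4)^3.

{M1, M3}: invariant factors x - 4, (x - 4)^2.

{M2}: invariant factors x - 4, x - 4, x - 4.

Matrices are similar if and only if their invariant-factor lists agree; the partition into similarity classes is {M1, M3}, {M2}.

2 classes: {M1, M3}, {M2}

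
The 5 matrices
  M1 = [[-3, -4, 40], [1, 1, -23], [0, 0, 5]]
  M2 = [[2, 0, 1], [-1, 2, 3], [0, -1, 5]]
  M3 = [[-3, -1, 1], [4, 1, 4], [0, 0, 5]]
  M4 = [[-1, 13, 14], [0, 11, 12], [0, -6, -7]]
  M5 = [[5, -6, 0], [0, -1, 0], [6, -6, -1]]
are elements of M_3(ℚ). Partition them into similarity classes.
3 classes: {M1, M3, M4}, {M2}, {M5}

Characteristic polynomials: χ_{M1} = (x - 5)(x + 1)^2, χ_{M2} = (x - 3)^3, χ_{M3} = (x - 5)(x + 1)^2, χ_{M4} = (x - 5)(x + 1)^2, χ_{M5} = (x - 5)(x + 1)^2.

{M1, M3, M4}: invariant factors (x - 5)(x + 1)^2.

{M2}: invariant factors (x - 3)^3.

{M5}: invariant factors x + 1, (x - 5)(x + 1).

Matrices are similar if and only if their invariant-factor lists agree; the partition into similarity classes is {M1, M3, M4}, {M2}, {M5}.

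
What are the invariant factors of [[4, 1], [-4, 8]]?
The Jordan structure of A has elementary divisors (x - 6)^2. Arranging the block sizes at each eigenvalue in decreasing order and taking row products gives the invariant factors.

Invariant factors (smallest first, each dividing the next): (x - 6)^2.

Check: the last factor (x - 6)^2 is the minimal polynomial, and the product (x - 6)^2 is the characteristic polynomial.

(x - 6)^2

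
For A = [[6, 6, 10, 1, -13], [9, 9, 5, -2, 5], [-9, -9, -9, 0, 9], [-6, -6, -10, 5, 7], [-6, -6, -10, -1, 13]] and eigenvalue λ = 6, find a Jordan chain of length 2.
v_1 = [[1, 0, -1, -1, -1]]^T, v_2 = [[2, 1, -3, -2, -2]]^T

We seek v_1 ∈ ker((A - 6I)^2) \ ker(A - 6I), then set v_{i+1} = (A - 6I) v_i.

One such chain is v_1 = [[1, 0, -1, -1, -1]]^T, v_2 = [[2, 1, -3, -2, -2]]^T. Check: (A - 6I) v_2 = [[0, 0, 0, 0, 0]]^T = 0.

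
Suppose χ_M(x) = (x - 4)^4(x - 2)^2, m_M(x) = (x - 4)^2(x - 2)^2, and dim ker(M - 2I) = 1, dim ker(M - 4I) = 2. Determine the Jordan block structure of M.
Jordan blocks: (2, 2), (4, 2), (4, 2)

λ = 2: algebraic multiplicity 2 (exponent in χ_M), largest block size 2 (exponent in m_M), 1 block (geometric multiplicity). This forces block sizes [2].
λ = 4: algebraic multiplicity 4 (exponent in χ_M), largest block size 2 (exponent in m_M), 2 blocks (geometric multiplicity). These force block sizes [2, 2].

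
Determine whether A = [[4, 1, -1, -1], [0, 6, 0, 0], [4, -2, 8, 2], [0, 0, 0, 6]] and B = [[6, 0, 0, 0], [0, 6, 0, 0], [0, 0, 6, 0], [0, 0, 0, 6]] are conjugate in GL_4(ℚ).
Both have characteristic polynomial (x - 6)^4, but the minimal polynomial of A is (x - 6)^2 while the minimal polynomial of B is x - 6. The minimal polynomial is a similarity invariant, so A and B are not similar.

No.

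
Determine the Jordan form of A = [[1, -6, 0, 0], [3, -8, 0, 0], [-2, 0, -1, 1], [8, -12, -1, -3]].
J = [[-5, 0, 0, 0], [0, -2, 1, 0], [0, 0, -2, 0], [0, 0, 0, -2]]

The characteristic polynomial is det(xI - A) = (x + 2)^3(x + 5), so the eigenvalues are -5 (algebraic multiplicity 1), -2 (algebraic multiplicity 3).

For λ = -5: algebraic multiplicity 1 gives one 1×1 block.

For λ = -2: rank(A + 2I) = 2, rank((A + 2I)^2) = 1. The eigenspace has dimension 4 - 2 = 2, so there are 2 Jordan blocks; the rank sequence gives block sizes [2, 1].

Assembling the blocks gives the Jordan form J above.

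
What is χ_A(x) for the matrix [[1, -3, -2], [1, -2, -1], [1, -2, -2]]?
χ_A(x) = (x + 1)^3

xI - A = [[x - 1, 3, 2], [-1, x + 2, 1], [-1, 2, x + 2]].

Expanding det(xI - A) along the first row:
det(xI - A) = + (x - 1)·det([[x + 2, 1], [2, x + 2]]) - (3)·det([[-1, 1], [-1, x + 2]]) + (2)·det([[-1, x + 2], [-1, 2]]).

Evaluating gives χ_A(x) = x^3 + 3x^2 + 3x + 1 = (x + 1)^3.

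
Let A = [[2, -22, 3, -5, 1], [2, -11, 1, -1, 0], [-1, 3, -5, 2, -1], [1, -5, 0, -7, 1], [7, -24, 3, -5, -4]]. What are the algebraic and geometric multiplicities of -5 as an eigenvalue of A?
The characteristic polynomial is (x + 5)^5, so the factor x + 5 appears with exponent 5: the algebraic multiplicity is 5.

rank(A + 5I) = 3, so the eigenspace has dimension 5 - 3 = 2: the geometric multiplicity is 2.

Since 2 < 5, A is not diagonalizable.

algebraic multiplicity 5, geometric multiplicity 2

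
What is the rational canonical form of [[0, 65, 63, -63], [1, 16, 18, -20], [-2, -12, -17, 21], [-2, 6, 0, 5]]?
R = [[0, 0, 0, -25], [1, 0, 0, -20], [0, 1, 0, 6], [0, 0, 1, 4]]

The invariant factors of A (the non-unit diagonal entries of the Smith normal form of xI - A over ℚ[x]) are (x^2 - 2x - 5)^2, each dividing the next. The characteristic polynomial is their product, (x^2 - 2x - 5)^2.

The rational canonical form is the block-diagonal matrix of companion matrices C(f_i):
R = [[0, 0, 0, -25], [1, 0, 0, -20], [0, 1, 0, 6], [0, 0, 1, 4]].

Note the characteristic polynomial does not split into linear factors over ℚ, so A has no Jordan form over ℚ; the rational canonical form exists over any field.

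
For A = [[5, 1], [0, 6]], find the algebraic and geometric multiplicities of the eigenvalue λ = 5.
The characteristic polynomial is (x - 6)(x - 5), so the factor x - 5 appears with exponent 1: the algebraic multiplicity is 1.

rank(A - 5I) = 1, so the eigenspace has dimension 2 - 1 = 1: the geometric multiplicity is 1.

algebraic multiplicity 1, geometric multiplicity 1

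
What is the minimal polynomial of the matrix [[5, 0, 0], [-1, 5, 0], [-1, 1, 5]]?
The characteristic polynomial factors as (x - 5)^3. The minimal polynomial is ∏(x - λ)^{k_λ} where k_λ is the size of the largest Jordan block at λ.

For λ = 5: rank(A - 5I) = 2, and the largest Jordan block has size 3 (the smallest k with rank((A - 5I)^k) = rank((A - 5I)^(k+1))).

So m_A(x) = (x - 5)^3.

m_A(x) = (x - 5)^3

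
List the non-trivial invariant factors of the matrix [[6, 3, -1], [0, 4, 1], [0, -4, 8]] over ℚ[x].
(x - 6)^3

The Jordan structure of A has elementary divisors (x - 6)^3. Arranging the block sizes at each eigenvalue in decreasing order and taking row products gives the invariant factors.

Invariant factors (smallest first, each dividing the next): (x - 6)^3.

Check: the last factor (x - 6)^3 is the minimal polynomial, and the product (x - 6)^3 is the characteristic polynomial.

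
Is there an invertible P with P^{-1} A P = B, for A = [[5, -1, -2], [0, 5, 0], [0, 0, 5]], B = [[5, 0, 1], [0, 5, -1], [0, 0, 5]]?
Yes.

Two matrices over a field are similar if and only if they have the same invariant factors.

Both A and B have characteristic polynomial (x - 5)^3 and minimal polynomial (x - 5)^2. Computing further, both have invariant factors x - 5, (x - 5)^2. Hence A and B are similar.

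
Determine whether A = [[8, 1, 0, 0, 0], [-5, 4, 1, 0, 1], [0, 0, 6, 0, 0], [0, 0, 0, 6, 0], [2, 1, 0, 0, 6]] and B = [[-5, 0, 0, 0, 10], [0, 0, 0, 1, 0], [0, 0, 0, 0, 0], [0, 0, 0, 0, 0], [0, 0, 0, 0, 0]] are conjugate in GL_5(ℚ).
No.

trace(A) = 30 but trace(B) = -5. The trace is a similarity invariant, so A and B are not similar.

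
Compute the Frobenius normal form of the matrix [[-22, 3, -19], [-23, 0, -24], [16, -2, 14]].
R = [[0, 0, -4], [1, 0, -17], [0, 1, -8]]

The invariant factors of A (the non-unit diagonal entries of the Smith normal form of xI - A over ℚ[x]) are (x + 4)(x^2 + 4x + 1), each dividing the next. The characteristic polynomial is their product, (x + 4)(x^2 + 4x + 1).

The rational canonical form is the block-diagonal matrix of companion matrices C(f_i):
R = [[0, 0, -4], [1, 0, -17], [0, 1, -8]].

Note the characteristic polynomial does not split into linear factors over ℚ, so A has no Jordan form over ℚ; the rational canonical form exists over any field.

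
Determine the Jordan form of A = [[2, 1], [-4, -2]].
J = [[0, 1], [0, 0]]

The characteristic polynomial is det(xI - A) = x^2, so the eigenvalues are 0 (algebraic multiplicity 2).

For λ = 0: rank(A) = 1, rank(A^2) = 0. The eigenspace has dimension 2 - 1 = 1, so there is 1 Jordan block; the rank sequence gives block sizes [2].

Assembling the blocks gives the Jordan form J above.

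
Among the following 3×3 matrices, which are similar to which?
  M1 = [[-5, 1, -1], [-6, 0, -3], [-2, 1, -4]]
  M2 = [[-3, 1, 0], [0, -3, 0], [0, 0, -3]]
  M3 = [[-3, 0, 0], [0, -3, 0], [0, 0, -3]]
2 classes: {M1, M2}, {M3}

Characteristic polynomials: χ_{M1} = (x + 3)^3, χ_{M2} = (x + 3)^3, χ_{M3} = (x + 3)^3.

{M1, M2}: invariant factors x + 3, (x + 3)^2.

{M3}: invariant factors x + 3, x + 3, x + 3.

Matrices are similar if and only if their invariant-factor lists agree; the partition into similarity classes is {M1, M2}, {M3}.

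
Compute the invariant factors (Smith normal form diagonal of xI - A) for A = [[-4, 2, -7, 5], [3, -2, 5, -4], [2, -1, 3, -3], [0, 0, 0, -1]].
The Jordan structure of A has elementary divisors (x + 1)^3, (x + 1). Arranging the block sizes at each eigenvalue in decreasing order and taking row products gives the invariant factors.

Invariant factors (smallest first, each dividing the next): x + 1, (x + 1)^3.

Check: the last factor (x + 1)^3 is the minimal polynomial, and the product (x + 1)^4 is the characteristic polynomial.

x + 1, (x + 1)^3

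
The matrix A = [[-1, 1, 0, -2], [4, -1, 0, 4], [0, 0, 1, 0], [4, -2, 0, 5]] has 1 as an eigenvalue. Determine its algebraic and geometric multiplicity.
The characteristic polynomial is (x - 1)^4, so the factor x - 1 appears with exponent 4: the algebraic multiplicity is 4.

rank(A - I) = 1, so the eigenspace has dimension 4 - 1 = 3: the geometric multiplicity is 3.

Since 3 < 4, A is not diagonalizable.

algebraic multiplicity 4, geometric multiplicity 3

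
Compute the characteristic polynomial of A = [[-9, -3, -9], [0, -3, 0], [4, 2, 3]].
χ_A(x) = (x + 3)^3

xI - A = [[x + 9, 3, 9], [0, x + 3, 0], [-4, -2, x - 3]].

Expanding det(xI - A) along the first row:
det(xI - A) = + (x + 9)·det([[x + 3, 0], [-2, x - 3]]) - (3)·det([[0, 0], [-4, x - 3]]) + (9)·det([[0, x + 3], [-4, -2]]).

Evaluating gives χ_A(x) = x^3 + 9x^2 + 27x + 27 = (x + 3)^3.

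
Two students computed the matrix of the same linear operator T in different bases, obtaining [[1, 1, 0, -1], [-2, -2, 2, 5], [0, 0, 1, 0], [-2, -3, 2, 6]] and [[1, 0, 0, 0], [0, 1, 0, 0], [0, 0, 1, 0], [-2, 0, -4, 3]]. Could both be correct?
Both have characteristic polynomial (x - 3)(x - 1)^3, but the minimal polynomial of A is (x - 3)(x - 1)^2 while the minimal polynomial of B is (x - 3)(x - 1). The minimal polynomial is a similarity invariant, so A and B are not similar.

No.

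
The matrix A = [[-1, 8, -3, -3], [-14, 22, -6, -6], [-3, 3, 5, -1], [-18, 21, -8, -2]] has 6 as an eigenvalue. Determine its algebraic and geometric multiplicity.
The characteristic polynomial is (x - 6)^4, so the factor x - 6 appears with exponent 4: the algebraic multiplicity is 4.

rank(A - 6I) = 2, so the eigenspace has dimension 4 - 2 = 2: the geometric multiplicity is 2.

Since 2 < 4, A is not diagonalizable.

algebraic multiplicity 4, geometric multiplicity 2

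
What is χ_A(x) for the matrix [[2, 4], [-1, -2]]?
χ_A(x) = x^2

xI - A = [[x - 2, -4], [1, x + 2]].

Expanding det(xI - A) along the first row:
det(xI - A) = + (x - 2)·det([[x + 2]]) - (-4)·det([[1]]).

Evaluating gives χ_A(x) = x^2.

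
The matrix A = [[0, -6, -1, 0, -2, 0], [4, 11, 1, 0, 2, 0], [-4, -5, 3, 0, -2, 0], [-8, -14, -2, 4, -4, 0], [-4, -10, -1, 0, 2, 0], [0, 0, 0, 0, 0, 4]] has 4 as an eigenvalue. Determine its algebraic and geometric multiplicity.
algebraic multiplicity 6, geometric multiplicity 4

The characteristic polynomial is (x - 4)^6, so the factor x - 4 appears with exponent 6: the algebraic multiplicity is 6.

rank(A - 4I) = 2, so the eigenspace has dimension 6 - 2 = 4: the geometric multiplicity is 4.

Since 4 < 6, A is not diagonalizable.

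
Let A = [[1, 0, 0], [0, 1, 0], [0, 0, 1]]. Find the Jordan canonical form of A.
The characteristic polynomial is det(xI - A) = (x - 1)^3, so the eigenvalues are 1 (algebraic multiplicity 3).

For λ = 1: rank(A - I) = 0. The eigenspace has dimension 3 - 0 = 3, so there are 3 Jordan blocks; the rank sequence gives block sizes [1, 1, 1].

Assembling the blocks gives the Jordan form J above.

J = [[1, 0, 0], [0, 1, 0], [0, 0, 1]]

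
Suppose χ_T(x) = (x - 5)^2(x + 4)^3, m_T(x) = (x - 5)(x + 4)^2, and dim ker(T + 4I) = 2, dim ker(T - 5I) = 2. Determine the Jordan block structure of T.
Jordan blocks: (-4, 2), (-4, 1), (5, 1), (5, 1)

λ = -4: algebraic multiplicity 3 (exponent in χ_T), largest block size 2 (exponent in m_T), 2 blocks (geometric multiplicity). These force block sizes [2, 1].
λ = 5: algebraic multiplicity 2 (exponent in χ_T), largest block size 1 (exponent in m_T), 2 blocks (geometric multiplicity). These force block sizes [1, 1].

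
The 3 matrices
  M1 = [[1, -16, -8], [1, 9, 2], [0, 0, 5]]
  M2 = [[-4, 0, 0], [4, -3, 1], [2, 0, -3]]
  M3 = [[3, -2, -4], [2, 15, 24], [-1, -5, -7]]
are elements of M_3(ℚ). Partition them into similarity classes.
3 classes: {M1}, {M2}, {M3}

Characteristic polynomials: χ_{M1} = (x - 5)^3, χ_{M2} = (x + 3)^2(x + 4), χ_{M3} = (x - 5)(x - 3)^2.

{M1}: invariant factors x - 5, (x - 5)^2.

{M2}: invariant factors (x + 3)^2(x + 4).

{M3}: invariant factors (x - 5)(x - 3)^2.

Matrices are similar if and only if their invariant-factor lists agree; the partition into similarity classes is {M1}, {M2}, {M3}.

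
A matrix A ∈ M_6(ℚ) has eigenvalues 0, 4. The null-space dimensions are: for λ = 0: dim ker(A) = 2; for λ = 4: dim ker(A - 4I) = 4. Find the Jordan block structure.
λ = 0: successive nullity increments [2] count blocks of size ≥ k; block sizes are [1, 1].
λ = 4: successive nullity increments [4] count blocks of size ≥ k; block sizes are [1, 1, 1, 1].

Jordan blocks: (0, 1), (0, 1), (4, 1), (4, 1), (4, 1), (4, 1)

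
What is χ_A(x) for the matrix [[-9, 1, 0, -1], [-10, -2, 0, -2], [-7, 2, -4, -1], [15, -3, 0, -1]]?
xI - A = [[x + 9, -1, 0, 1], [10, x + 2, 0, 2], [7, -2, x + 4, 1], [-15, 3, 0, x + 1]].

Expanding det(xI - A) along the first row:
det(xI - A) = + (x + 9)·det([[x + 2, 0, 2], [-2, x + 4, 1], [3, 0, x + 1]]) - (-1)·det([[10, 0, 2], [7, x + 4, 1], [-15, 0, x + 1]]) + (0)·det([[10, x + 2, 2], [7, -2, 1], [-15, 3, x + 1]]) - (1)·det([[10, x + 2, 0], [7, -2, x + 4], [-15, 3, 0]]).

Evaluating gives χ_A(x) = x^4 + 16x^3 + 96x^2 + 256x + 256 = (x + 4)^4.

χ_A(x) = (x + 4)^4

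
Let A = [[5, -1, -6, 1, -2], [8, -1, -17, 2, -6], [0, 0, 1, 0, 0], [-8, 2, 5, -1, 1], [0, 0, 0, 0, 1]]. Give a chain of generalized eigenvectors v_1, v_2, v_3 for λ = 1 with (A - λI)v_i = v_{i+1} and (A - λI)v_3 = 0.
We seek v_1 ∈ ker((A - I)^3) \ ker((A - I)^2), then set v_{i+1} = (A - I) v_i.

One such chain is v_1 = [[0, 0, 1, 1, -3]]^T, v_2 = [[1, 3, 0, 0, 0]]^T, v_3 = [[1, 2, 0, -2, 0]]^T. Check: (A - I) v_3 = [[0, 0, 0, 0, 0]]^T = 0.

v_1 = [[0, 0, 1, 1, -3]]^T, v_2 = [[1, 3, 0, 0, 0]]^T, v_3 = [[1, 2, 0, -2, 0]]^T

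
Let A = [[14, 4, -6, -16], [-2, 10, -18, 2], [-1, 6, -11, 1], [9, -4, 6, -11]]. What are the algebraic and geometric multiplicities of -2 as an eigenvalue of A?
algebraic multiplicity 2, geometric multiplicity 2

The characteristic polynomial is (x - 3)^2(x + 2)^2, so the factor x + 2 appears with exponent 2: the algebraic multiplicity is 2.

rank(A + 2I) = 2, so the eigenspace has dimension 4 - 2 = 2: the geometric multiplicity is 2.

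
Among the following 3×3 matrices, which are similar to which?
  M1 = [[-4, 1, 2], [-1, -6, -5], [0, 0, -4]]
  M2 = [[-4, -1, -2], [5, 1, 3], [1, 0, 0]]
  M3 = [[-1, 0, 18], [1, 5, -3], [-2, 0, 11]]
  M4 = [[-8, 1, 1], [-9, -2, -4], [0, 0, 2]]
4 classes: {M1}, {M2}, {M3}, {M4}

Characteristic polynomials: χ_{M1} = (x + 4)(x + 5)^2, χ_{M2} = (x + 1)^3, χ_{M3} = (x - 5)^3, χ_{M4} = (x - 2)(x + 5)^2.

{M1}: invariant factors (x + 4)(x + 5)^2.

{M2}: invariant factors (x + 1)^3.

{M3}: invariant factors x - 5, (x - 5)^2.

{M4}: invariant factors (x - 2)(x + 5)^2.

Matrices are similar if and only if their invariant-factor lists agree; the partition into similarity classes is {M1}, {M2}, {M3}, {M4}.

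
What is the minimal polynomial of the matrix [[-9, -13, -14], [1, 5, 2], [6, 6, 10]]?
m_A(x) = (x - 4)^2(x + 2)

The characteristic polynomial factors as (x - 4)^2(x + 2). The minimal polynomial is ∏(x - λ)^{k_λ} where k_λ is the size of the largest Jordan block at λ.

For λ = -2: rank(A + 2I) = 2, and the largest Jordan block has size 1 (the smallest k with rank((A + 2I)^k) = rank((A + 2I)^(k+1))).
For λ = 4: rank(A - 4I) = 2, and the largest Jordan block has size 2 (the smallest k with rank((A - 4I)^k) = rank((A - 4I)^(k+1))).

So m_A(x) = (x - 4)^2(x + 2).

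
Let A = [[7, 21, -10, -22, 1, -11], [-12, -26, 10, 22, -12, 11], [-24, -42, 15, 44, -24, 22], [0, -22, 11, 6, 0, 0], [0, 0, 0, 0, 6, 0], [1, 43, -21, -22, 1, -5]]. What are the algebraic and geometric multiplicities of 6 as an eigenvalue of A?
The characteristic polynomial is (x - 6)^3(x + 5)^3, so the factor x - 6 appears with exponent 3: the algebraic multiplicity is 3.

rank(A - 6I) = 3, so the eigenspace has dimension 6 - 3 = 3: the geometric multiplicity is 3.

algebraic multiplicity 3, geometric multiplicity 3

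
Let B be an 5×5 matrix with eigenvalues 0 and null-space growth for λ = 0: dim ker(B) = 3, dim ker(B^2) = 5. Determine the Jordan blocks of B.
λ = 0: successive nullity increments [3, 2] count blocks of size ≥ k; block sizes are [2, 2, 1].

Jordan blocks: (0, 2), (0, 2), (0, 1)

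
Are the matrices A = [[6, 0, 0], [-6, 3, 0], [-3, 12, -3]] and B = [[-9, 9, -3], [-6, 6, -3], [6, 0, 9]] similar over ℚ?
Yes.

Two matrices over a field are similar if and only if they have the same invariant factors.

Both A and B have characteristic polynomial (x - 6)(x - 3)(x + 3) and minimal polynomial (x - 6)(x - 3)(x + 3). Computing further, both have invariant factors (x - 6)(x - 3)(x + 3). Hence A and B are similar.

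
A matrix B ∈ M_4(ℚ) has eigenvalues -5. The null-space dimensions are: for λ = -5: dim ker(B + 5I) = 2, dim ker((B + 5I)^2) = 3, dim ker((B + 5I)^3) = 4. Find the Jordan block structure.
λ = -5: successive nullity increments [2, 1, 1] count blocks of size ≥ k; block sizes are [3, 1].

Jordan blocks: (-5, 3), (-5, 1)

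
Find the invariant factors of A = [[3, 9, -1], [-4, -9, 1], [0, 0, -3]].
The Jordan structure of A has elementary divisors (x + 3)^3. Arranging the block sizes at each eigenvalue in decreasing order and taking row products gives the invariant factors.

Invariant factors (smallest first, each dividing the next): (x + 3)^3.

Check: the last factor (x + 3)^3 is the minimal polynomial, and the product (x + 3)^3 is the characteristic polynomial.

(x + 3)^3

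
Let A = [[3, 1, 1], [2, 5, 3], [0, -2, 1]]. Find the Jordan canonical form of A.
J = [[3, 1, 0], [0, 3, 1], [0, 0, 3]]

The characteristic polynomial is det(xI - A) = (x - 3)^3, so the eigenvalues are 3 (algebraic multiplicity 3).

For λ = 3: rank(A - 3I) = 2, rank((A - 3I)^2) = 1, rank((A - 3I)^3) = 0. The eigenspace has dimension 3 - 2 = 1, so there is 1 Jordan block; the rank sequence gives block sizes [3].

Assembling the blocks gives the Jordan form J above.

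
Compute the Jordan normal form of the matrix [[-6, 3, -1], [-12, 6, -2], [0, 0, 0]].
The characteristic polynomial is det(xI - A) = x^3, so the eigenvalues are 0 (algebraic multiplicity 3).

For λ = 0: rank(A) = 1, rank(A^2) = 0. The eigenspace has dimension 3 - 1 = 2, so there are 2 Jordan blocks; the rank sequence gives block sizes [2, 1].

Assembling the blocks gives the Jordan form J above.

J = [[0, 1, 0], [0, 0, 0], [0, 0, 0]]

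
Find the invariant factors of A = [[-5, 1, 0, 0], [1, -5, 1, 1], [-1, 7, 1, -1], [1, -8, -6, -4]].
(x - 2)(x + 5)^3

The Jordan structure of A has elementary divisors (x + 5)^3, (x - 2). Arranging the block sizes at each eigenvalue in decreasing order and taking row products gives the invariant factors.

Invariant factors (smallest first, each dividing the next): (x - 2)(x + 5)^3.

Check: the last factor (x - 2)(x + 5)^3 is the minimal polynomial, and the product (x - 2)(x + 5)^3 is the characteristic polynomial.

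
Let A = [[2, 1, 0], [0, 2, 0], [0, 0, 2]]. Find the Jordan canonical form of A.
J = [[2, 1, 0], [0, 2, 0], [0, 0, 2]]

The characteristic polynomial is det(xI - A) = (x - 2)^3, so the eigenvalues are 2 (algebraic multiplicity 3).

For λ = 2: rank(A - 2I) = 1, rank((A - 2I)^2) = 0. The eigenspace has dimension 3 - 1 = 2, so there are 2 Jordan blocks; the rank sequence gives block sizes [2, 1].

Assembling the blocks gives the Jordan form J above.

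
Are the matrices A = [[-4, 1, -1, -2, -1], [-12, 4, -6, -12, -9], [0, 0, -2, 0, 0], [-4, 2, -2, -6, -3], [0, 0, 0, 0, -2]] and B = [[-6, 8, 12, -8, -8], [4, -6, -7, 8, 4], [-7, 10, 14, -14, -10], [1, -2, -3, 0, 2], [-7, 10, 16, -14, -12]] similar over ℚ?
Two matrices over a field are similar if and only if they have the same invariant factors.

Both A and B have characteristic polynomial (x + 2)^5 and minimal polynomial (x + 2)^3. Computing further, both have invariant factors x + 2, x + 2, (x + 2)^3. Hence A and B are similar.

Yes.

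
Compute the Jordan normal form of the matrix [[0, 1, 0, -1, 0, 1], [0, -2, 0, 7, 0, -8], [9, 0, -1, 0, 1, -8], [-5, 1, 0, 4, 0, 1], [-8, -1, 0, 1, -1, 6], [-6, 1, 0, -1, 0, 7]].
The characteristic polynomial is det(xI - A) = (x - 6)(x - 5)(x + 1)^4, so the eigenvalues are -1 (algebraic multiplicity 4), 5 (algebraic multiplicity 1), 6 (algebraic multiplicity 1).

For λ = -1: rank(A + I) = 4, rank((A + I)^2) = 2. The eigenspace has dimension 6 - 4 = 2, so there are 2 Jordan blocks; the rank sequence gives block sizes [2, 2].

For λ = 5: algebraic multiplicity 1 gives one 1×1 block.

For λ = 6: algebraic multiplicity 1 gives one 1×1 block.

Assembling the blocks gives the Jordan form J above.

J = [[-1, 1, 0, 0, 0, 0], [0, -1, 0, 0, 0, 0], [0, 0, -1, 1, 0, 0], [0, 0, 0, -1, 0, 0], [0, 0, 0, 0, 5, 0], [0, 0, 0, 0, 0, 6]]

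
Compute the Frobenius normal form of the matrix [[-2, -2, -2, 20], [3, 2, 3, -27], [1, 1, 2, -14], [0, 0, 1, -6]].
R = [[0, 0, 0, 4], [1, 0, 0, -11], [0, 1, 0, -3], [0, 0, 1, -4]]

The invariant factors of A (the non-unit diagonal entries of the Smith normal form of xI - A over ℚ[x]) are (x + 4)(x^3 + 3x - 1), each dividing the next. The characteristic polynomial is their product, (x + 4)(x^3 + 3x - 1).

The rational canonical form is the block-diagonal matrix of companion matrices C(f_i):
R = [[0, 0, 0, 4], [1, 0, 0, -11], [0, 1, 0, -3], [0, 0, 1, -4]].

Note the characteristic polynomial does not split into linear factors over ℚ, so A has no Jordan form over ℚ; the rational canonical form exists over any field.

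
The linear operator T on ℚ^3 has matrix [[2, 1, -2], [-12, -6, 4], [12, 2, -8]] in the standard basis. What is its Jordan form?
J = [[-4, 1, 0], [0, -4, 0], [0, 0, -4]]

The characteristic polynomial is det(xI - A) = (x + 4)^3, so the eigenvalues are -4 (algebraic multiplicity 3).

For λ = -4: rank(A + 4I) = 1, rank((A + 4I)^2) = 0. The eigenspace has dimension 3 - 1 = 2, so there are 2 Jordan blocks; the rank sequence gives block sizes [2, 1].

Assembling the blocks gives the Jordan form J above.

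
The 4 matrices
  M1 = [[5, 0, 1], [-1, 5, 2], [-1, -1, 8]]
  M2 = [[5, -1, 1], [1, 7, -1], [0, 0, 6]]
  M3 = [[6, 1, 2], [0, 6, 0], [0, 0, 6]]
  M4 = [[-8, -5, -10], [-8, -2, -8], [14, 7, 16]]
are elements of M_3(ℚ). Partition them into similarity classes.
Characteristic polynomials: χ_{M1} = (x - 6)^3, χ_{M2} = (x - 6)^3, χ_{M3} = (x - 6)^3, χ_{M4} = (x - 2)^3.

{M1}: invariant factors (x - 6)^3.

{M2, M3}: invariant factors x - 6, (x - 6)^2.

{M4}: invariant factors x - 2, (x - 2)^2.

Matrices are similar if and only if their invariant-factor lists agree; the partition into similarity classes is {M1}, {M2, M3}, {M4}.

3 classes: {M1}, {M2, M3}, {M4}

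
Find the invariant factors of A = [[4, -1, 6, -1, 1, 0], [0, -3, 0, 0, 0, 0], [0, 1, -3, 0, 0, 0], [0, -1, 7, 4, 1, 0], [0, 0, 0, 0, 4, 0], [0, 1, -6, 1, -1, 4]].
The Jordan structure of A has elementary divisors (x + 3)^2, (x - 4)^3, (x - 4). Arranging the block sizes at each eigenvalue in decreasing order and taking row products gives the invariant factors.

Invariant factors (smallest first, each dividing the next): x - 4, (x - 4)^3(x + 3)^2.

Check: the last factor (x - 4)^3(x + 3)^2 is the minimal polynomial, and the product (x - 4)^4(x + 3)^2 is the characteristic polynomial.

x - 4, (x - 4)^3(x + 3)^2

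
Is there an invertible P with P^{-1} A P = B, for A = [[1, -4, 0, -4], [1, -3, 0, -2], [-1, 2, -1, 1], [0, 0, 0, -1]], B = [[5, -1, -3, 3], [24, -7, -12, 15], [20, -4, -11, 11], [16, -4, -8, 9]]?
Yes.

Two matrices over a field are similar if and only if they have the same invariant factors.

Both A and B have characteristic polynomial (x + 1)^4 and minimal polynomial (x + 1)^2. Computing further, both have invariant factors (x + 1)^2, (x + 1)^2. Hence A and B are similar.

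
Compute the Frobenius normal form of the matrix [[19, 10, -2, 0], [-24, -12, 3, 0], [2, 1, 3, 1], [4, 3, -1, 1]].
R = [[3, 0, 0, 0], [0, 0, 0, 18], [0, 1, 0, -21], [0, 0, 1, 8]]

The invariant factors of A (the non-unit diagonal entries of the Smith normal form of xI - A over ℚ[x]) are x - 3, (x - 3)^2(x - 2), each dividing the next. The characteristic polynomial is their product, (x - 3)^3(x - 2).

The rational canonical form is the block-diagonal matrix of companion matrices C(f_i):
R = [[3, 0, 0, 0], [0, 0, 0, 18], [0, 1, 0, -21], [0, 0, 1, 8]].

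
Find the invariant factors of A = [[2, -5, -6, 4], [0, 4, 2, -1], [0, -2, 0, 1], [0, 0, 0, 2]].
The Jordan structure of A has elementary divisors (x - 2)^3, (x - 2). Arranging the block sizes at each eigenvalue in decreasing order and taking row products gives the invariant factors.

Invariant factors (smallest first, each dividing the next): x - 2, (x - 2)^3.

Check: the last factor (x - 2)^3 is the minimal polynomial, and the product (x - 2)^4 is the characteristic polynomial.

x - 2, (x - 2)^3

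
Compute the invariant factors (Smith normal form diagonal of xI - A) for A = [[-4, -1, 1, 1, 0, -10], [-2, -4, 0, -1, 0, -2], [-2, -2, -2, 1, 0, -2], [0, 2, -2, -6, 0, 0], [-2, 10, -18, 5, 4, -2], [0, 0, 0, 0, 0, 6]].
The Jordan structure of A has elementary divisors (x + 4)^2, (x + 4)^2, (x - 4), (x - 6). Arranging the block sizes at each eigenvalue in decreasing order and taking row products gives the invariant factors.

Invariant factors (smallest first, each dividing the next): (x + 4)^2, (x - 6)(x - 4)(x + 4)^2.

Check: the last factor (x - 6)(x - 4)(x + 4)^2 is the minimal polynomial, and the product (x - 6)(x - 4)(x + 4)^4 is the characteristic polynomial.

(x + 4)^2, (x - 6)(x - 4)(x + 4)^2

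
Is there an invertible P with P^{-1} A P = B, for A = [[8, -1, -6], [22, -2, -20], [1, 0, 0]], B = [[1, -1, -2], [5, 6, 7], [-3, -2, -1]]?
Two matrices over a field are similar if and only if they have the same invariant factors.

Both A and B have characteristic polynomial (x - 2)^3 and minimal polynomial (x - 2)^3. Computing further, both have invariant factors (x - 2)^3. Hence A and B are similar.

Yes.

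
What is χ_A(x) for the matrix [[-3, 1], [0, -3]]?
xI - A = [[x + 3, -1], [0, x + 3]].

Expanding det(xI - A) along the first row:
det(xI - A) = + (x + 3)·det([[x + 3]]) - (-1)·det([[0]]).

Evaluating gives χ_A(x) = x^2 + 6x + 9 = (x + 3)^2.

χ_A(x) = (x + 3)^2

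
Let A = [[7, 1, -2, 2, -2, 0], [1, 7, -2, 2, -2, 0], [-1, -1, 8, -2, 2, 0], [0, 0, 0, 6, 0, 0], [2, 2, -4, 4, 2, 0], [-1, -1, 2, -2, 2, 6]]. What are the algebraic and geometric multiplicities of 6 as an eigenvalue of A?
algebraic multiplicity 6, geometric multiplicity 5

The characteristic polynomial is (x - 6)^6, so the factor x - 6 appears with exponent 6: the algebraic multiplicity is 6.

rank(A - 6I) = 1, so the eigenspace has dimension 6 - 1 = 5: the geometric multiplicity is 5.

Since 5 < 6, A is not diagonalizable.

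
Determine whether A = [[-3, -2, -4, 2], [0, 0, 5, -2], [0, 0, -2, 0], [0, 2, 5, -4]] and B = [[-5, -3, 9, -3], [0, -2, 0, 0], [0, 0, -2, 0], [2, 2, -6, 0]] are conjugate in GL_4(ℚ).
Both have characteristic polynomial (x + 2)^3(x + 3), but the minimal polynomial of A is (x + 2)^2(x + 3) while the minimal polynomial of B is (x + 2)(x + 3). The minimal polynomial is a similarity invariant, so A and B are not similar.

No.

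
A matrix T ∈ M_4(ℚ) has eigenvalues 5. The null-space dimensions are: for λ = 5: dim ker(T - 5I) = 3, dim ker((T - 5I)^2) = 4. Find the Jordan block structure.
Jordan blocks: (5, 2), (5, 1), (5, 1)

λ = 5: successive nullity increments [3, 1] count blocks of size ≥ k; block sizes are [2, 1, 1].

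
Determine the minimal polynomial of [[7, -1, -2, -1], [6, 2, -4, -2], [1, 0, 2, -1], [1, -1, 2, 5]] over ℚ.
m_A(x) = (x - 4)^2

The characteristic polynomial factors as (x - 4)^4. The minimal polynomial is ∏(x - λ)^{k_λ} where k_λ is the size of the largest Jordan block at λ.

For λ = 4: rank(A - 4I) = 2, and the largest Jordan block has size 2 (the smallest k with rank((A - 4I)^k) = rank((A - 4I)^(k+1))).

So m_A(x) = (x - 4)^2.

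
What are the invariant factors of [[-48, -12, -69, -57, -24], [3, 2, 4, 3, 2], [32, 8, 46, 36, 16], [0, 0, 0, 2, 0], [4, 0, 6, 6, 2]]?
x - 2, x^3(x - 2)

The Jordan structure of A has elementary divisors x^3, (x - 2), (x - 2). Arranging the block sizes at each eigenvalue in decreasing order and taking row products gives the invariant factors.

Invariant factors (smallest first, each dividing the next): x - 2, x^3(x - 2).

Check: the last factor x^3(x - 2) is the minimal polynomial, and the product x^3(x - 2)^2 is the characteristic polynomial.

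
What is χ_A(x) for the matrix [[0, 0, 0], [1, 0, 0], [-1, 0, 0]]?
xI - A = [[x, 0, 0], [-1, x, 0], [1, 0, x]].

Expanding det(xI - A) along the first row:
det(xI - A) = + (x)·det([[x, 0], [0, x]]) - (0)·det([[-1, 0], [1, x]]) + (0)·det([[-1, x], [1, 0]]).

Evaluating gives χ_A(x) = x^3.

χ_A(x) = x^3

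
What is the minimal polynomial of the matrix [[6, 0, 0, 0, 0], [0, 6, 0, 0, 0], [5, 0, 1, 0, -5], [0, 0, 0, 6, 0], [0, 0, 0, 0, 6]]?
The characteristic polynomial factors as (x - 6)^4(x - 1). The minimal polynomial is ∏(x - λ)^{k_λ} where k_λ is the size of the largest Jordan block at λ.

For λ = 1: rank(A - I) = 4, and the largest Jordan block has size 1 (the smallest k with rank((A - I)^k) = rank((A - I)^(k+1))).
For λ = 6: rank(A - 6I) = 1, and the largest Jordan block has size 1 (the smallest k with rank((A - 6I)^k) = rank((A - 6I)^(k+1))).

So m_A(x) = (x - 6)(x - 1).

m_A(x) = (x - 6)(x - 1)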